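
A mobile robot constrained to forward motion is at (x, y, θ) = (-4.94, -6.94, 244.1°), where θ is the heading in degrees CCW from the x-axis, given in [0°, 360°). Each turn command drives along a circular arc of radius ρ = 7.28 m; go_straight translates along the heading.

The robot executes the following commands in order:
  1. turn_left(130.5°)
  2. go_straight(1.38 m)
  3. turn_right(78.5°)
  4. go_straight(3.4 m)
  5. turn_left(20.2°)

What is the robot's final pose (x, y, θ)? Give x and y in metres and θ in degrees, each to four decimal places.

set_pose: (x, y, θ) = (-4.9400, -6.9400, 244.1000°), ρ = 7.28
turn_left(130.5°): centre at ρ to the left, rotate +130.5° → (3.4438, -17.1648, 374.6000° ≡ 14.6000°)
go_straight(1.38): x += 1.38·cos θ, y += 1.38·sin θ → (4.7793, -16.8170, 14.6000°)
turn_right(78.5°): centre at ρ to the right, rotate −78.5° → (13.1520, -20.6591, -63.9000° ≡ 296.1000°)
go_straight(3.4): x += 3.4·cos θ, y += 3.4·sin θ → (14.6478, -23.7124, 296.1000°)
turn_left(20.2°): centre at ρ to the left, rotate +20.2° → (16.1558, -25.7729, 316.3000°)

(16.1558, -25.7729, 316.3000°)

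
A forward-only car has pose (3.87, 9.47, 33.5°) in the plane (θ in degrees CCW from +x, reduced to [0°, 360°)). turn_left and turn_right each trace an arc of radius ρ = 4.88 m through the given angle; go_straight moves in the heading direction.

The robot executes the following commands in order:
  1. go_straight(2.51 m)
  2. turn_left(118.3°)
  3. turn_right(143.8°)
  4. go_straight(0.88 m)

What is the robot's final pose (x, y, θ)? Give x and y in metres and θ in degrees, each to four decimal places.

set_pose: (x, y, θ) = (3.8700, 9.4700, 33.5000°), ρ = 4.88
go_straight(2.51): x += 2.51·cos θ, y += 2.51·sin θ → (5.9631, 10.8554, 33.5000°)
turn_left(118.3°): centre at ρ to the left, rotate +118.3° → (5.5756, 19.2255, 151.8000°)
turn_right(143.8°): centre at ρ to the right, rotate −143.8° → (7.2025, 28.3588, 8.0000°)
go_straight(0.88): x += 0.88·cos θ, y += 0.88·sin θ → (8.0740, 28.4812, 8.0000°)

(8.0740, 28.4812, 8.0000°)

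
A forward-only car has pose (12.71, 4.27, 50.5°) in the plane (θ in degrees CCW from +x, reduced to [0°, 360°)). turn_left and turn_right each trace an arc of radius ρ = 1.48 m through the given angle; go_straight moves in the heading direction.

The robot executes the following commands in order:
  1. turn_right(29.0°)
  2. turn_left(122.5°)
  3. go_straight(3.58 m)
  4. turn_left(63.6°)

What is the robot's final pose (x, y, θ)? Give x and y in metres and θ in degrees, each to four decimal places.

set_pose: (x, y, θ) = (12.7100, 4.2700, 50.5000°), ρ = 1.48
turn_right(29.0°): centre at ρ to the right, rotate −29.0° → (13.3096, 4.7056, 21.5000°)
turn_left(122.5°): centre at ρ to the left, rotate +122.5° → (13.6371, 7.2800, 144.0000°)
go_straight(3.58): x += 3.58·cos θ, y += 3.58·sin θ → (10.7408, 9.3843, 144.0000°)
turn_left(63.6°): centre at ρ to the left, rotate +63.6° → (9.1852, 9.4985, 207.6000°)

(9.1852, 9.4985, 207.6000°)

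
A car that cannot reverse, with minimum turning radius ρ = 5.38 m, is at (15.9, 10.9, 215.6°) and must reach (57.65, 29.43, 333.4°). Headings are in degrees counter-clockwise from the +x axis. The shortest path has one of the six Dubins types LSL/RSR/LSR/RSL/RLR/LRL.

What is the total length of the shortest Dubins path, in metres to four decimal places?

62.9601 m

Let ψ = atan2(Δy, Δx) = atan2(18.53, 41.75) = 23.9332° be the start→goal bearing.
Normalize: d = |goal − start| / ρ = 45.677384/5.38 = 8.490220, α = (θ_start − ψ) mod 360° = 191.6668° = 3.345217 rad, β = (θ_goal − ψ) mod 360° = 309.4668° = 5.401215 rad.
Common terms: sin α = -0.202220, cos α = -0.979340, sin β = -0.771993, cos β = 0.635631, cos(α−β) = -0.466387, d² = 72.083837. Work in radians in the unit-radius frame; every candidate has L = ρ·(t + p + q).
LSL: p² = 2 + d² − 2cos(α−β) + 2d(sin α − sin β) = 84.691607; p = √p² = 9.202804; φ = atan2(cos β − cos α, d + sin α − sin β) = 0.176400 rad; t = (φ − α) mod 2π = 3.114369 rad, q = (β − φ) mod 2π = 5.224814 rad → L = 5.38·(3.114369 + 9.202804 + 5.224814) = 5.38·17.541987 = 94.375893 m
RSR: p² = 2 + d² − 2cos(α−β) + 2d(sin β − sin α) = 65.341612; p = √p² = 8.083416; φ = atan2(cos α − cos β, d − sin α + sin β) = -0.201142 rad; t = (α − φ) mod 2π = 3.546359 rad, q = (φ − β) mod 2π = 0.680829 rad → L = 5.38·(3.546359 + 8.083416 + 0.680829) = 5.38·12.310603 = 66.231046 m
LSR: p² = d² − 2 + 2cos(α−β) + 2d(sin α + sin β) = 52.608499; p = √p² = 7.253172; φ = atan2(−cos α − cos β, d + sin α + sin β) − atan2(−2, p) = 0.314754 rad; t = (φ − α) mod 2π = 3.252722 rad, q = (φ − β) mod 2π = 1.196724 rad → L = 5.38·(3.252722 + 7.253172 + 1.196724) = 5.38·11.702619 = 62.960088 m
RSL: p² = d² − 2 + 2cos(α−β) − 2d(sin α + sin β) = 85.693627; p = √p² = 9.257085; φ = atan2(cos α + cos β, d − sin α − sin β) − atan2(2, p) = -0.249080 rad; t = (α − φ) mod 2π = 3.594297 rad, q = (β − φ) mod 2π = 5.650295 rad → L = 5.38·(3.594297 + 9.257085 + 5.650295) = 5.38·18.501677 = 99.539022 m
RLR: c = (6 − d² + 2cos(α−β) + 2d(sin α − sin β))/8 = -7.167702, |c| > 1 → infeasible
LRL: c = (6 − d² + 2cos(α−β) − 2d(sin α − sin β))/8 = -9.586451, |c| > 1 → infeasible
Shortest: LSR with L = 62.960088 m ≈ 62.9601 m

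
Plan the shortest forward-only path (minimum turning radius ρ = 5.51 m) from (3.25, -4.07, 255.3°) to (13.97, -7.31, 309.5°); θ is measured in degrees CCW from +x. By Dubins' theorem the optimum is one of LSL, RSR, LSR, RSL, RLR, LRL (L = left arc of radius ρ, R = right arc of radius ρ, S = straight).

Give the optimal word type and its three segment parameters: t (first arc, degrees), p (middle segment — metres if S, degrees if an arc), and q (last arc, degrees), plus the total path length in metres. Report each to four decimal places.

RSR: t = 289.9135°, p = 14.3353 m, q = 15.8865°, L = 43.7434 m

Let ψ = atan2(Δy, Δx) = atan2(-3.24, 10.72) = -16.8169° be the start→goal bearing.
Normalize: d = |goal − start| / ρ = 11.198929/5.51 = 2.032473, α = (θ_start − ψ) mod 360° = 272.1169° = 4.749335 rad, β = (θ_goal − ψ) mod 360° = 326.3169° = 5.695304 rad.
Common terms: sin α = -0.999318, cos α = 0.036938, sin β = -0.554600, cos β = 0.832117, cos(α−β) = 0.584958, d² = 4.130948. Work in radians in the unit-radius frame; every candidate has L = ρ·(t + p + q).
LSL: p² = 2 + d² − 2cos(α−β) + 2d(sin α − sin β) = 3.153278; p = √p² = 1.775747; φ = atan2(cos β − cos α, d + sin α − sin β) = 0.464303 rad; t = (φ − α) mod 2π = 1.998154 rad, q = (β − φ) mod 2π = 5.231000 rad → L = 5.51·(1.998154 + 1.775747 + 5.231000) = 5.51·9.004901 = 49.617004 m
RSR: p² = 2 + d² − 2cos(α−β) + 2d(sin β − sin α) = 6.768787; p = √p² = 2.601689; φ = atan2(cos α − cos β, d − sin α + sin β) = -0.310610 rad; t = (α − φ) mod 2π = 5.059945 rad, q = (φ − β) mod 2π = 0.277272 rad → L = 5.51·(5.059945 + 2.601689 + 0.277272) = 5.51·7.938906 = 43.743373 m
LSR: p² = d² − 2 + 2cos(α−β) + 2d(sin α + sin β) = -3.015727 < 0 → infeasible
RSL: p² = d² − 2 + 2cos(α−β) − 2d(sin α + sin β) = 9.617455; p = √p² = 3.101202; φ = atan2(cos α + cos β, d − sin α − sin β) − atan2(2, p) = -0.335052 rad; t = (α − φ) mod 2π = 5.084387 rad, q = (β − φ) mod 2π = 6.030355 rad → L = 5.51·(5.084387 + 3.101202 + 6.030355) = 5.51·14.215944 = 78.329854 m
RLR: c = (6 − d² + 2cos(α−β) + 2d(sin α − sin β))/8 = 0.153902; p = 2π − arccos c = 4.866905 rad; φ = atan2(cos α − cos β, d − sin α + sin β) = -0.310610 rad; t = (α − φ + p/2) mod 2π = 1.210212 rad, q = (α − β − t + p) mod 2π = 2.710724 rad → L = 5.51·(1.210212 + 4.866905 + 2.710724) = 5.51·8.787841 = 48.421003 m
LRL: c = (6 − d² + 2cos(α−β) − 2d(sin α − sin β))/8 = 0.605840; p = 2π − arccos c = 5.363211 rad; φ = atan2(cos β − cos α, d + sin α − sin β) = 0.464303 rad; t = (φ − α + p/2) mod 2π = 4.679759 rad, q = (β − α − t + p) mod 2π = 1.629420 rad → L = 5.51·(4.679759 + 5.363211 + 1.629420) = 5.51·11.672390 = 64.314866 m
Shortest: RSR with L = 43.743373 m ≈ 43.7434 m
Convert RSR to answer units (arcs ×180/π): t = 5.059945·180/π = 289.9135°, p = ρ·p = 5.51·2.601689 = 14.3353 m, q = 0.277272·180/π = 15.8865°, L = 43.7434 m.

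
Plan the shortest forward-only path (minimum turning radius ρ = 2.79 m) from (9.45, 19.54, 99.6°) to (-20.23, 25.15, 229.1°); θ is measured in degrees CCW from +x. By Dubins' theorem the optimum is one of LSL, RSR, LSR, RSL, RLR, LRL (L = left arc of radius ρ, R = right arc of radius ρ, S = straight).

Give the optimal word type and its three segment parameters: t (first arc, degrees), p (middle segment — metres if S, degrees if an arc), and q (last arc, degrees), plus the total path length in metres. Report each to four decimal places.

Let ψ = atan2(Δy, Δx) = atan2(5.61, -29.68) = 169.2964° be the start→goal bearing.
Normalize: d = |goal − start| / ρ = 30.205538/2.79 = 10.826358, α = (θ_start − ψ) mod 360° = 290.3036° = 5.066753 rad, β = (θ_goal − ψ) mod 360° = 59.8036° = 1.043769 rad.
Common terms: sin α = -0.937867, cos α = 0.346994, sin β = 0.864306, cos β = 0.502966, cos(α−β) = -0.636078, d² = 117.210018. Work in radians in the unit-radius frame; every candidate has L = ρ·(t + p + q).
LSL: p² = 2 + d² − 2cos(α−β) + 2d(sin α − sin β) = 81.460227; p = √p² = 9.025532; φ = atan2(cos β − cos α, d + sin α − sin β) = 0.017282 rad; t = (φ − α) mod 2π = 1.233715 rad, q = (β − φ) mod 2π = 1.026487 rad → L = 2.79·(1.233715 + 9.025532 + 1.026487) = 2.79·11.285733 = 31.487196 m
RSR: p² = 2 + d² − 2cos(α−β) + 2d(sin β − sin α) = 159.504122; p = √p² = 12.629494; φ = atan2(cos α − cos β, d − sin α + sin β) = -0.012350 rad; t = (α − φ) mod 2π = 5.079103 rad, q = (φ − β) mod 2π = 5.227066 rad → L = 2.79·(5.079103 + 12.629494 + 5.227066) = 2.79·22.935663 = 63.990501 m
LSR: p² = d² − 2 + 2cos(α−β) + 2d(sin α + sin β) = 112.345057; p = √p² = 10.599295; φ = atan2(−cos α − cos β, d + sin α + sin β) − atan2(−2, p) = 0.107618 rad; t = (φ − α) mod 2π = 1.324050 rad, q = (φ − β) mod 2π = 5.347034 rad → L = 2.79·(1.324050 + 10.599295 + 5.347034) = 2.79·17.270379 = 48.184358 m
RSL: p² = d² − 2 + 2cos(α−β) − 2d(sin α + sin β) = 115.530666; p = √p² = 10.748519; φ = atan2(cos α + cos β, d − sin α − sin β) − atan2(2, p) = -0.106147 rad; t = (α − φ) mod 2π = 5.172900 rad, q = (β − φ) mod 2π = 1.149916 rad → L = 2.79·(5.172900 + 10.748519 + 1.149916) = 2.79·17.071335 = 47.629025 m
RLR: c = (6 − d² + 2cos(α−β) + 2d(sin α − sin β))/8 = -18.938015, |c| > 1 → infeasible
LRL: c = (6 − d² + 2cos(α−β) − 2d(sin α − sin β))/8 = -9.182528, |c| > 1 → infeasible
Shortest: LSL with L = 31.487196 m ≈ 31.4872 m
Convert LSL to answer units (arcs ×180/π): t = 1.233715·180/π = 70.6866°, p = ρ·p = 2.79·9.025532 = 25.1812 m, q = 1.026487·180/π = 58.8134°, L = 31.4872 m.

LSL: t = 70.6866°, p = 25.1812 m, q = 58.8134°, L = 31.4872 m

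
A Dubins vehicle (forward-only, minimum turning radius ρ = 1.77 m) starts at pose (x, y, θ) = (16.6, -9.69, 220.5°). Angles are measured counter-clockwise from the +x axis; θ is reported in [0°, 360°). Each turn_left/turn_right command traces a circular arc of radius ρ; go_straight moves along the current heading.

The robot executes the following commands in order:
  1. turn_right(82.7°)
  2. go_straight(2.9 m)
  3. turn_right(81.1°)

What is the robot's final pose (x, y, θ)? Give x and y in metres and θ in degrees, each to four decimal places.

set_pose: (x, y, θ) = (16.6000, -9.6900, 220.5000°), ρ = 1.77
turn_right(82.7°): centre at ρ to the right, rotate −82.7° → (14.2615, -9.6553, 137.8000°)
go_straight(2.9): x += 2.9·cos θ, y += 2.9·sin θ → (12.1132, -7.7073, 137.8000°)
turn_right(81.1°): centre at ρ to the right, rotate −81.1° → (11.8228, -5.4243, 56.7000°)

(11.8228, -5.4243, 56.7000°)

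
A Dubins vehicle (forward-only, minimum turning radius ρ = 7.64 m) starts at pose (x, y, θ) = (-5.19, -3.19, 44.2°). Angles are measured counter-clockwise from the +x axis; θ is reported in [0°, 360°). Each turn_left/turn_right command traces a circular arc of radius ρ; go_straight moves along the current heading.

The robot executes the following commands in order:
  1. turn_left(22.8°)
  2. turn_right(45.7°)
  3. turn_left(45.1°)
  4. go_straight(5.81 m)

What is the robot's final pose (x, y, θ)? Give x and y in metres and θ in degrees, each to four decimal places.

(7.3255, 12.8185, 66.4000°)

set_pose: (x, y, θ) = (-5.1900, -3.1900, 44.2000°), ρ = 7.64
turn_left(22.8°): centre at ρ to the left, rotate +22.8° → (-3.4837, -0.6980, 67.0000°)
turn_right(45.7°): centre at ρ to the right, rotate −45.7° → (0.7737, 3.4349, 21.3000°)
turn_left(45.1°): centre at ρ to the left, rotate +45.1° → (4.9995, 7.4944, 66.4000°)
go_straight(5.81): x += 5.81·cos θ, y += 5.81·sin θ → (7.3255, 12.8185, 66.4000°)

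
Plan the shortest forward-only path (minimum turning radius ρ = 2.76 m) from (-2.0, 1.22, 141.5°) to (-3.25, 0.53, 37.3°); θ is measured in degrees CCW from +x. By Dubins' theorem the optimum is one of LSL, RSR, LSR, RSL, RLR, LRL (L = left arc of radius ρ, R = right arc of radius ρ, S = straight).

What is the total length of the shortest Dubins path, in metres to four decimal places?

Let ψ = atan2(Δy, Δx) = atan2(-0.69, -1.25) = -151.1013° be the start→goal bearing.
Normalize: d = |goal − start| / ρ = 1.427796/2.76 = 0.517317, α = (θ_start − ψ) mod 360° = 292.6013° = 5.106856 rad, β = (θ_goal − ψ) mod 360° = 188.4013° = 3.288223 rad.
Common terms: sin α = -0.923201, cos α = 0.384316, sin β = -0.146106, cos β = -0.989269, cos(α−β) = -0.245307, d² = 0.267617. Work in radians in the unit-radius frame; every candidate has L = ρ·(t + p + q).
LSL: p² = 2 + d² − 2cos(α−β) + 2d(sin α − sin β) = 1.954222; p = √p² = 1.397935; φ = atan2(cos β − cos α, d + sin α − sin β) = -1.757713 rad; t = (φ − α) mod 2π = 5.701801 rad, q = (β − φ) mod 2π = 5.045936 rad → L = 2.76·(5.701801 + 1.397935 + 5.045936) = 2.76·12.145672 = 33.522056 m
RSR: p² = 2 + d² − 2cos(α−β) + 2d(sin β − sin α) = 3.562242; p = √p² = 1.887390; φ = atan2(cos α − cos β, d − sin α + sin β) = 0.815064 rad; t = (α − φ) mod 2π = 4.291792 rad, q = (φ − β) mod 2π = 3.810026 rad → L = 2.76·(4.291792 + 1.887390 + 3.810026) = 2.76·9.989209 = 27.570216 m
LSR: p² = d² − 2 + 2cos(α−β) + 2d(sin α + sin β) = -3.329340 < 0 → infeasible
RSL: p² = d² − 2 + 2cos(α−β) − 2d(sin α + sin β) = -1.116656 < 0 → infeasible
RLR: c = (6 − d² + 2cos(α−β) + 2d(sin α − sin β))/8 = 0.554720; p = 2π − arccos c = 5.300415 rad; φ = atan2(cos α − cos β, d − sin α + sin β) = 0.815064 rad; t = (α − φ + p/2) mod 2π = 0.658814 rad, q = (α − β − t + p) mod 2π = 0.177049 rad → L = 2.76·(0.658814 + 5.300415 + 0.177049) = 2.76·6.136278 = 16.936127 m
LRL: c = (6 − d² + 2cos(α−β) − 2d(sin α − sin β))/8 = 0.755722; p = 2π − arccos c = 5.569145 rad; φ = atan2(cos β − cos α, d + sin α − sin β) = -1.757713 rad; t = (φ − α + p/2) mod 2π = 2.203189 rad, q = (β − α − t + p) mod 2π = 1.547324 rad → L = 2.76·(2.203189 + 5.569145 + 1.547324) = 2.76·9.319658 = 25.722255 m
Shortest: RLR with L = 16.936127 m ≈ 16.9361 m

16.9361 m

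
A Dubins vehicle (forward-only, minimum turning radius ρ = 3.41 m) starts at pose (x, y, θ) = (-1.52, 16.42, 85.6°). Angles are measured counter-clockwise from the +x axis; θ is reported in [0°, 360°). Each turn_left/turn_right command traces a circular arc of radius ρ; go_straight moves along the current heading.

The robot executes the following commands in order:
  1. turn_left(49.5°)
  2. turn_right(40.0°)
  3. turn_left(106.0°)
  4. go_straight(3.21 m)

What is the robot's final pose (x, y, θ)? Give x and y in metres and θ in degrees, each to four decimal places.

set_pose: (x, y, θ) = (-1.5200, 16.4200, 85.6000°), ρ = 3.41
turn_left(49.5°): centre at ρ to the left, rotate +49.5° → (-2.5129, 19.0971, 135.1000°)
turn_right(40.0°): centre at ρ to the right, rotate −40.0° → (-3.5024, 21.2094, 95.1000°)
turn_left(106.0°): centre at ρ to the left, rotate +106.0° → (-8.1265, 24.0876, 201.1000°)
go_straight(3.21): x += 3.21·cos θ, y += 3.21·sin θ → (-11.1213, 22.9320, 201.1000°)

(-11.1213, 22.9320, 201.1000°)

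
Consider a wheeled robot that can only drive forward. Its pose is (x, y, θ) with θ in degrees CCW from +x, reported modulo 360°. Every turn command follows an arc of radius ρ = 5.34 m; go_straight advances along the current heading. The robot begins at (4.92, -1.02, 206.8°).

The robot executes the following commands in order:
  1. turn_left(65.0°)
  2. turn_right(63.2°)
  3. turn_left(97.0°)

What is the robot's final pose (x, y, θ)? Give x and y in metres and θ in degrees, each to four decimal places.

set_pose: (x, y, θ) = (4.9200, -1.0200, 206.8000°), ρ = 5.34
turn_left(65.0°): centre at ρ to the left, rotate +65.0° → (1.9903, -5.9541, 271.8000°)
turn_right(63.2°): centre at ρ to the right, rotate −63.2° → (-0.7908, -10.8103, 208.6000°)
turn_left(97.0°): centre at ρ to the left, rotate +97.0° → (-2.5766, -18.6073, 305.6000°)

(-2.5766, -18.6073, 305.6000°)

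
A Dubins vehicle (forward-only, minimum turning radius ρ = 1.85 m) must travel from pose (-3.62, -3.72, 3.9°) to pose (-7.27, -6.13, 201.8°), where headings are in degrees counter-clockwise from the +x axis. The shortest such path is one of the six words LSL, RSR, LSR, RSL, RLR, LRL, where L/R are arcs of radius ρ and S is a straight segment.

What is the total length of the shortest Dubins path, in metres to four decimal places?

Let ψ = atan2(Δy, Δx) = atan2(-2.41, -3.65) = -146.5643° be the start→goal bearing.
Normalize: d = |goal − start| / ρ = 4.373854/1.85 = 2.364245, α = (θ_start − ψ) mod 360° = 150.4643° = 2.626097 rad, β = (θ_goal − ψ) mod 360° = 348.3643° = 6.080103 rad.
Common terms: sin α = 0.492966, cos α = -0.870048, sin β = -0.201689, cos β = 0.979450, cos(α−β) = -0.951594, d² = 5.589657. Work in radians in the unit-radius frame; every candidate has L = ρ·(t + p + q).
LSL: p² = 2 + d² − 2cos(α−β) + 2d(sin α − sin β) = 12.777517; p = √p² = 3.574565; φ = atan2(cos β − cos α, d + sin α − sin β) = 0.543816 rad; t = (φ − α) mod 2π = 4.200904 rad, q = (β − φ) mod 2π = 5.536288 rad → L = 1.85·(4.200904 + 3.574565 + 5.536288) = 1.85·13.311757 = 24.626751 m
RSR: p² = 2 + d² − 2cos(α−β) + 2d(sin β − sin α) = 6.208174; p = √p² = 2.491621; φ = atan2(cos α − cos β, d − sin α + sin β) = -0.836477 rad; t = (α − φ) mod 2π = 3.462574 rad, q = (φ − β) mod 2π = 5.649790 rad → L = 1.85·(3.462574 + 2.491621 + 5.649790) = 1.85·11.603985 = 21.467372 m
LSR: p² = d² − 2 + 2cos(α−β) + 2d(sin α + sin β) = 3.063771; p = √p² = 1.750363; φ = atan2(−cos α − cos β, d + sin α + sin β) − atan2(−2, p) = 0.810689 rad; t = (φ − α) mod 2π = 4.467778 rad, q = (φ − β) mod 2π = 1.013771 rad → L = 1.85·(4.467778 + 1.750363 + 1.013771) = 1.85·7.231912 = 13.379037 m
RSL: p² = d² − 2 + 2cos(α−β) − 2d(sin α + sin β) = 0.309165; p = √p² = 0.556026; φ = atan2(cos α + cos β, d − sin α − sin β) − atan2(2, p) = -1.246905 rad; t = (α − φ) mod 2π = 3.873001 rad, q = (β − φ) mod 2π = 1.043823 rad → L = 1.85·(3.873001 + 0.556026 + 1.043823) = 1.85·5.472850 = 10.124773 m
RLR: c = (6 − d² + 2cos(α−β) + 2d(sin α − sin β))/8 = 0.223978; p = 2π − arccos c = 4.938284 rad; φ = atan2(cos α − cos β, d − sin α + sin β) = -0.836477 rad; t = (α − φ + p/2) mod 2π = 5.931716 rad, q = (α − β − t + p) mod 2π = 1.835747 rad → L = 1.85·(5.931716 + 4.938284 + 1.835747) = 1.85·12.705746 = 23.505630 m
LRL: c = (6 − d² + 2cos(α−β) − 2d(sin α − sin β))/8 = -0.597190; p = 2π − arccos c = 4.072396 rad; φ = atan2(cos β − cos α, d + sin α − sin β) = 0.543816 rad; t = (φ − α + p/2) mod 2π = 6.237102 rad, q = (β − α − t + p) mod 2π = 1.289300 rad → L = 1.85·(6.237102 + 4.072396 + 1.289300) = 1.85·11.598799 = 21.457778 m
Shortest: RSL with L = 10.124773 m ≈ 10.1248 m

10.1248 m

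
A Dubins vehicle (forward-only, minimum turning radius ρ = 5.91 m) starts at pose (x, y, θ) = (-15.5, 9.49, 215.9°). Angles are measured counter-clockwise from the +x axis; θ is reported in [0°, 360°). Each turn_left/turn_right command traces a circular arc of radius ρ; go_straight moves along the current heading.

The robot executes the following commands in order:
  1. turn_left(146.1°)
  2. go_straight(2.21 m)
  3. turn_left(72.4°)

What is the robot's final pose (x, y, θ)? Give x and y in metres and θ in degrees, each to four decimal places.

set_pose: (x, y, θ) = (-15.5000, 9.4900, 215.9000°), ρ = 5.91
turn_left(146.1°): centre at ρ to the left, rotate +146.1° → (-11.8283, -1.2037, 362.0000° ≡ 2.0000°)
go_straight(2.21): x += 2.21·cos θ, y += 2.21·sin θ → (-9.6196, -1.1266, 2.0000°)
turn_left(72.4°): centre at ρ to the left, rotate +72.4° → (-4.1336, 3.1905, 74.4000°)

(-4.1336, 3.1905, 74.4000°)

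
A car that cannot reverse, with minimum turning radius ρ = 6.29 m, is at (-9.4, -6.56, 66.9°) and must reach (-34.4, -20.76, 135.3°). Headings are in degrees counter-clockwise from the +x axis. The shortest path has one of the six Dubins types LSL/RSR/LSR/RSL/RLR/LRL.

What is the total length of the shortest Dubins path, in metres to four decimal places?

Let ψ = atan2(Δy, Δx) = atan2(-14.20, -25.00) = -150.4034° be the start→goal bearing.
Normalize: d = |goal − start| / ρ = 28.751348/6.29 = 4.570961, α = (θ_start − ψ) mod 360° = 217.3034° = 3.792660 rad, β = (θ_goal − ψ) mod 360° = 285.7034° = 4.986465 rad.
Common terms: sin α = -0.606036, cos α = -0.795437, sin β = -0.962676, cos β = 0.270658, cos(α−β) = 0.368125, d² = 20.893689. Work in radians in the unit-radius frame; every candidate has L = ρ·(t + p + q).
LSL: p² = 2 + d² − 2cos(α−β) + 2d(sin α − sin β) = 25.417812; p = √p² = 5.041608; φ = atan2(cos β − cos α, d + sin α − sin β) = 0.213068 rad; t = (φ − α) mod 2π = 2.703593 rad, q = (β − φ) mod 2π = 4.773398 rad → L = 6.29·(2.703593 + 5.041608 + 4.773398) = 6.29·12.518599 = 78.741985 m
RSR: p² = 2 + d² − 2cos(α−β) + 2d(sin β − sin α) = 18.897068; p = √p² = 4.347076; φ = atan2(cos α − cos β, d − sin α + sin β) = -0.247772 rad; t = (α − φ) mod 2π = 4.040432 rad, q = (φ − β) mod 2π = 1.048948 rad → L = 6.29·(4.040432 + 4.347076 + 1.048948) = 6.29·9.436456 = 59.355308 m
LSR: p² = d² − 2 + 2cos(α−β) + 2d(sin α + sin β) = 5.288898; p = √p² = 2.299760; φ = atan2(−cos α − cos β, d + sin α + sin β) − atan2(−2, p) = 0.888842 rad; t = (φ − α) mod 2π = 3.379367 rad, q = (φ − β) mod 2π = 2.185562 rad → L = 6.29·(3.379367 + 2.299760 + 2.185562) = 6.29·7.864690 = 49.468899 m
RSL: p² = d² − 2 + 2cos(α−β) − 2d(sin α + sin β) = 33.970978; p = √p² = 5.828463; φ = atan2(cos α + cos β, d − sin α − sin β) − atan2(2, p) = -0.415820 rad; t = (α − φ) mod 2π = 4.208480 rad, q = (β − φ) mod 2π = 5.402285 rad → L = 6.29·(4.208480 + 5.828463 + 5.402285) = 6.29·15.439228 = 97.112746 m
RLR: c = (6 − d² + 2cos(α−β) + 2d(sin α − sin β))/8 = -1.362133, |c| > 1 → infeasible
LRL: c = (6 − d² + 2cos(α−β) − 2d(sin α − sin β))/8 = -2.177226, |c| > 1 → infeasible
Shortest: LSR with L = 49.468899 m ≈ 49.4689 m

49.4689 m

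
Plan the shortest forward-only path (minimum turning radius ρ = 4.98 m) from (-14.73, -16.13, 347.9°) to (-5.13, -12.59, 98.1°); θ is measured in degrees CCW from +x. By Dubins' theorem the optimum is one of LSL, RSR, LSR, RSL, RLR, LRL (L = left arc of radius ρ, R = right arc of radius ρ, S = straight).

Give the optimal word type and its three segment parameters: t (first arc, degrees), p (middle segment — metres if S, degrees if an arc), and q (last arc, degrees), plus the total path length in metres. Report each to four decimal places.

RLR: t = 72.6411°, p = 230.1382°, q = 47.2971°, L = 30.4277 m

Let ψ = atan2(Δy, Δx) = atan2(3.54, 9.60) = 20.2415° be the start→goal bearing.
Normalize: d = |goal − start| / ρ = 10.231891/4.98 = 2.054597, α = (θ_start − ψ) mod 360° = 327.6585° = 5.718720 rad, β = (θ_goal − ψ) mod 360° = 77.8585° = 1.358888 rad.
Common terms: sin α = -0.534964, cos α = 0.844875, sin β = 0.977631, cos β = 0.210326, cos(α−β) = -0.345298, d² = 4.221367. Work in radians in the unit-radius frame; every candidate has L = ρ·(t + p + q).
LSL: p² = 2 + d² − 2cos(α−β) + 2d(sin α − sin β) = 0.696418; p = √p² = 0.834517; φ = atan2(cos β − cos α, d + sin α − sin β) = -0.863897 rad; t = (φ − α) mod 2π = 5.983754 rad, q = (β − φ) mod 2π = 2.222785 rad → L = 4.98·(5.983754 + 0.834517 + 2.222785) = 4.98·9.041055 = 45.024454 m
RSR: p² = 2 + d² − 2cos(α−β) + 2d(sin β − sin α) = 13.127509; p = √p² = 3.623190; φ = atan2(cos α − cos β, d − sin α + sin β) = 0.176043 rad; t = (α − φ) mod 2π = 5.542677 rad, q = (φ − β) mod 2π = 5.100341 rad → L = 4.98·(5.542677 + 3.623190 + 5.100341) = 4.98·14.266208 = 71.045717 m
LSR: p² = d² − 2 + 2cos(α−β) + 2d(sin α + sin β) = 3.349778; p = √p² = 1.830240; φ = atan2(−cos α − cos β, d + sin α + sin β) − atan2(−2, p) = 0.429903 rad; t = (φ − α) mod 2π = 0.994368 rad, q = (φ − β) mod 2π = 5.354200 rad → L = 4.98·(0.994368 + 1.830240 + 5.354200) = 4.98·8.178807 = 40.730461 m
RSL: p² = d² − 2 + 2cos(α−β) − 2d(sin α + sin β) = -0.288236 < 0 → infeasible
RLR: c = (6 − d² + 2cos(α−β) + 2d(sin α − sin β))/8 = -0.640939; p = 2π − arccos c = 4.016668 rad; φ = atan2(cos α − cos β, d − sin α + sin β) = 0.176043 rad; t = (α − φ + p/2) mod 2π = 1.267826 rad, q = (α − β − t + p) mod 2π = 0.825490 rad → L = 4.98·(1.267826 + 4.016668 + 0.825490) = 4.98·6.109984 = 30.427721 m
LRL: c = (6 − d² + 2cos(α−β) − 2d(sin α − sin β))/8 = 0.912948; p = 2π − arccos c = 5.862839 rad; φ = atan2(cos β − cos α, d + sin α − sin β) = -0.863897 rad; t = (φ − α + p/2) mod 2π = 2.631988 rad, q = (β − α − t + p) mod 2π = 5.154204 rad → L = 4.98·(2.631988 + 5.862839 + 5.154204) = 4.98·13.649031 = 67.972175 m
Shortest: RLR with L = 30.427721 m ≈ 30.4277 m
Convert RLR to answer units (arcs ×180/π): t = 1.267826·180/π = 72.6411°, p = 4.016668·180/π = 230.1382°, q = 0.825490·180/π = 47.2971°, L = 30.4277 m.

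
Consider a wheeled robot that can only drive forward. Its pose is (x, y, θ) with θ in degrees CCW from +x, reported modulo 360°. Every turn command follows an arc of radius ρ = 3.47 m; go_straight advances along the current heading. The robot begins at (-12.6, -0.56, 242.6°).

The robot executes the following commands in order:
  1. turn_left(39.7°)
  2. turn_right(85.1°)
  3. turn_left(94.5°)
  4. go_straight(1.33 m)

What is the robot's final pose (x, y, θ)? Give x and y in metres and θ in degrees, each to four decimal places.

(-16.9801, -12.7837, 291.7000°)

set_pose: (x, y, θ) = (-12.6000, -0.5600, 242.6000°), ρ = 3.47
turn_left(39.7°): centre at ρ to the left, rotate +39.7° → (-12.9096, -2.8961, 282.3000°)
turn_right(85.1°): centre at ρ to the right, rotate −85.1° → (-15.2739, -6.9501, 197.2000°)
turn_left(94.5°): centre at ρ to the left, rotate +94.5° → (-17.4719, -11.5480, 291.7000°)
go_straight(1.33): x += 1.33·cos θ, y += 1.33·sin θ → (-16.9801, -12.7837, 291.7000°)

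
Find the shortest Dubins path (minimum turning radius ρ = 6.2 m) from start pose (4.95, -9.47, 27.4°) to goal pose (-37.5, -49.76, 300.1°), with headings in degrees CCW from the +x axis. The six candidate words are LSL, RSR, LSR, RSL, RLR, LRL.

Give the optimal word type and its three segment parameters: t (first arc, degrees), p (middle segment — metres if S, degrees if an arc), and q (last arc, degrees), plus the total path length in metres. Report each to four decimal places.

Let ψ = atan2(Δy, Δx) = atan2(-40.29, -42.45) = -136.4954° be the start→goal bearing.
Normalize: d = |goal − start| / ρ = 58.525948/6.2 = 9.439669, α = (θ_start − ψ) mod 360° = 163.8954° = 2.860515 rad, β = (θ_goal − ψ) mod 360° = 76.5954° = 1.336842 rad.
Common terms: sin α = 0.277392, cos α = -0.960757, sin β = 0.972757, cos β = 0.231826, cos(α−β) = 0.047106, d² = 89.107352. Work in radians in the unit-radius frame; every candidate has L = ρ·(t + p + q).
LSL: p² = 2 + d² − 2cos(α−β) + 2d(sin α − sin β) = 77.885092; p = √p² = 8.825253; φ = atan2(cos β − cos α, d + sin α − sin β) = 0.135548 rad; t = (φ − α) mod 2π = 3.558218 rad, q = (β − φ) mod 2π = 1.201295 rad → L = 6.2·(3.558218 + 8.825253 + 1.201295) = 6.2·13.584766 = 84.225549 m
RSR: p² = 2 + d² − 2cos(α−β) + 2d(sin β − sin α) = 104.141185; p = √p² = 10.204959; φ = atan2(cos α − cos β, d − sin α + sin β) = -0.117131 rad; t = (α − φ) mod 2π = 2.977645 rad, q = (φ − β) mod 2π = 4.829212 rad → L = 6.2·(2.977645 + 10.204959 + 4.829212) = 6.2·18.011817 = 111.673263 m
LSR: p² = d² − 2 + 2cos(α−β) + 2d(sin α + sin β) = 110.803547; p = √p² = 10.526326; φ = atan2(−cos α − cos β, d + sin α + sin β) − atan2(−2, p) = 0.255846 rad; t = (φ − α) mod 2π = 3.678516 rad, q = (φ − β) mod 2π = 5.202189 rad → L = 6.2·(3.678516 + 10.526326 + 5.202189) = 6.2·19.407031 = 120.323595 m
RSL: p² = d² − 2 + 2cos(α−β) − 2d(sin α + sin β) = 63.599582; p = √p² = 7.974935; φ = atan2(cos α + cos β, d − sin α − sin β) − atan2(2, p) = -0.334492 rad; t = (α − φ) mod 2π = 3.195007 rad, q = (β − φ) mod 2π = 1.671334 rad → L = 6.2·(3.195007 + 7.974935 + 1.671334) = 6.2·12.841275 = 79.615907 m
RLR: c = (6 − d² + 2cos(α−β) + 2d(sin α − sin β))/8 = -12.017648, |c| > 1 → infeasible
LRL: c = (6 − d² + 2cos(α−β) − 2d(sin α − sin β))/8 = -8.735637, |c| > 1 → infeasible
Shortest: RSL with L = 79.615907 m ≈ 79.6159 m
Convert RSL to answer units (arcs ×180/π): t = 3.195007·180/π = 183.0604°, p = ρ·p = 6.2·7.974935 = 49.4446 m, q = 1.671334·180/π = 95.7604°, L = 79.6159 m.

RSL: t = 183.0604°, p = 49.4446 m, q = 95.7604°, L = 79.6159 m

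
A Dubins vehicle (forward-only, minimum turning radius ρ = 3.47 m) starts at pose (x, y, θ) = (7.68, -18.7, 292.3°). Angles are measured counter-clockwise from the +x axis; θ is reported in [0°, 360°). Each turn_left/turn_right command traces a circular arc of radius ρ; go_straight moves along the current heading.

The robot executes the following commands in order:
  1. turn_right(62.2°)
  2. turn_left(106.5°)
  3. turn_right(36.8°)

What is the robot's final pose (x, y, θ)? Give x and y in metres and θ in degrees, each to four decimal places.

(10.0486, -29.1131, 299.8000°)

set_pose: (x, y, θ) = (7.6800, -18.7000, 292.3000°), ρ = 3.47
turn_right(62.2°): centre at ρ to the right, rotate −62.2° → (7.1316, -22.2425, 230.1000°)
turn_left(106.5°): centre at ρ to the left, rotate +106.5° → (8.4155, -27.6530, 336.6000°)
turn_right(36.8°): centre at ρ to the right, rotate −36.8° → (10.0486, -29.1131, 299.8000°)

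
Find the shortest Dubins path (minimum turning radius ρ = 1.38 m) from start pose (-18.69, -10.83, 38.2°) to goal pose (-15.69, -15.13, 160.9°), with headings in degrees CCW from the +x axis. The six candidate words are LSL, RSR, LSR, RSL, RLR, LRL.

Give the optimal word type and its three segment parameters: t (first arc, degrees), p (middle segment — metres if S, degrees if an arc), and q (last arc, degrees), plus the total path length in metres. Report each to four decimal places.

Let ψ = atan2(Δy, Δx) = atan2(-4.30, 3.00) = -55.0975° be the start→goal bearing.
Normalize: d = |goal − start| / ρ = 5.243091/1.38 = 3.799341, α = (θ_start − ψ) mod 360° = 93.2975° = 1.628349 rad, β = (θ_goal − ψ) mod 360° = 215.9975° = 3.769868 rad.
Common terms: sin α = 0.998344, cos α = -0.057521, sin β = -0.587750, cos β = -0.809043, cos(α−β) = -0.540240, d² = 14.434993. Work in radians in the unit-radius frame; every candidate has L = ρ·(t + p + q).
LSL: p² = 2 + d² − 2cos(α−β) + 2d(sin α − sin β) = 29.567700; p = √p² = 5.437619; φ = atan2(cos β − cos α, d + sin α − sin β) = -0.138652 rad; t = (φ − α) mod 2π = 4.516185 rad, q = (β − φ) mod 2π = 3.908519 rad → L = 1.38·(4.516185 + 5.437619 + 3.908519) = 1.38·13.862323 = 19.130006 m
RSR: p² = 2 + d² − 2cos(α−β) + 2d(sin β − sin α) = 5.463247; p = √p² = 2.337359; φ = atan2(cos α − cos β, d − sin α + sin β) = 0.327341 rad; t = (α − φ) mod 2π = 1.301008 rad, q = (φ − β) mod 2π = 2.840658 rad → L = 1.38·(1.301008 + 2.337359 + 2.840658) = 1.38·6.479025 = 8.941055 m
LSR: p² = d² − 2 + 2cos(α−β) + 2d(sin α + sin β) = 14.474488; p = √p² = 3.804535; φ = atan2(−cos α − cos β, d + sin α + sin β) − atan2(−2, p) = 0.686989 rad; t = (φ − α) mod 2π = 5.341825 rad, q = (φ − β) mod 2π = 3.200307 rad → L = 1.38·(5.341825 + 3.804535 + 3.200307) = 1.38·12.346667 = 17.038401 m
RSL: p² = d² − 2 + 2cos(α−β) − 2d(sin α + sin β) = 8.234536; p = √p² = 2.869588; φ = atan2(cos α + cos β, d − sin α − sin β) − atan2(2, p) = -0.859038 rad; t = (α − φ) mod 2π = 2.487387 rad, q = (β − φ) mod 2π = 4.628906 rad → L = 1.38·(2.487387 + 2.869588 + 4.628906) = 1.38·9.985881 = 13.780516 m
RLR: c = (6 − d² + 2cos(α−β) + 2d(sin α − sin β))/8 = 0.317094; p = 2π − arccos c = 5.035053 rad; φ = atan2(cos α − cos β, d − sin α + sin β) = 0.327341 rad; t = (α − φ + p/2) mod 2π = 3.818534 rad, q = (α − β − t + p) mod 2π = 5.358185 rad → L = 1.38·(3.818534 + 5.035053 + 5.358185) = 1.38·14.211772 = 19.612246 m
LRL: c = (6 − d² + 2cos(α−β) − 2d(sin α − sin β))/8 = -2.695963, |c| > 1 → infeasible
Shortest: RSR with L = 8.941055 m ≈ 8.9411 m
Convert RSR to answer units (arcs ×180/π): t = 1.301008·180/π = 74.5423°, p = ρ·p = 1.38·2.337359 = 3.2256 m, q = 2.840658·180/π = 162.7577°, L = 8.9411 m.

RSR: t = 74.5423°, p = 3.2256 m, q = 162.7577°, L = 8.9411 m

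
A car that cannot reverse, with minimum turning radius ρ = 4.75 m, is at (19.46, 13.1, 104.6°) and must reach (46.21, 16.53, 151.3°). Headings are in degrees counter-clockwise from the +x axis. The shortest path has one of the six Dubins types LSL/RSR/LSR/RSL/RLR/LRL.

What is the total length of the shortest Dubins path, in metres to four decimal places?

Let ψ = atan2(Δy, Δx) = atan2(3.43, 26.75) = 7.3068° be the start→goal bearing.
Normalize: d = |goal − start| / ρ = 26.969008/4.75 = 5.677686, α = (θ_start − ψ) mod 360° = 97.2932° = 1.698086 rad, β = (θ_goal − ψ) mod 360° = 143.9932° = 2.513155 rad.
Common terms: sin α = 0.991910, cos α = -0.126946, sin β = 0.587882, cos β = -0.808947, cos(α−β) = 0.685818, d² = 32.236117. Work in radians in the unit-radius frame; every candidate has L = ρ·(t + p + q).
LSL: p² = 2 + d² − 2cos(α−β) + 2d(sin α − sin β) = 37.452366; p = √p² = 6.119834; φ = atan2(cos β − cos α, d + sin α − sin β) = -0.111673 rad; t = (φ − α) mod 2π = 4.473426 rad, q = (β − φ) mod 2π = 2.624828 rad → L = 4.75·(4.473426 + 6.119834 + 2.624828) = 4.75·13.218088 = 62.785918 m
RSR: p² = 2 + d² − 2cos(α−β) + 2d(sin β − sin α) = 28.276595; p = √p² = 5.317574; φ = atan2(cos α − cos β, d − sin α + sin β) = 0.128608 rad; t = (α − φ) mod 2π = 1.569478 rad, q = (φ − β) mod 2π = 3.898639 rad → L = 4.75·(1.569478 + 5.317574 + 3.898639) = 4.75·10.785691 = 51.232031 m
LSR: p² = d² − 2 + 2cos(α−β) + 2d(sin α + sin β) = 49.546873; p = √p² = 7.038954; φ = atan2(−cos α − cos β, d + sin α + sin β) − atan2(−2, p) = 0.405085 rad; t = (φ − α) mod 2π = 4.990184 rad, q = (φ − β) mod 2π = 4.175116 rad → L = 4.75·(4.990184 + 7.038954 + 4.175116) = 4.75·16.204254 = 76.970207 m
RSL: p² = d² − 2 + 2cos(α−β) − 2d(sin α + sin β) = 13.668635; p = √p² = 3.697112; φ = atan2(cos α + cos β, d − sin α − sin β) − atan2(2, p) = -0.720411 rad; t = (α − φ) mod 2π = 2.418497 rad, q = (β − φ) mod 2π = 3.233566 rad → L = 4.75·(2.418497 + 3.697112 + 3.233566) = 4.75·9.349175 = 44.408582 m
RLR: c = (6 − d² + 2cos(α−β) + 2d(sin α − sin β))/8 = -2.534574, |c| > 1 → infeasible
LRL: c = (6 − d² + 2cos(α−β) − 2d(sin α − sin β))/8 = -3.681546, |c| > 1 → infeasible
Shortest: RSL with L = 44.408582 m ≈ 44.4086 m

44.4086 m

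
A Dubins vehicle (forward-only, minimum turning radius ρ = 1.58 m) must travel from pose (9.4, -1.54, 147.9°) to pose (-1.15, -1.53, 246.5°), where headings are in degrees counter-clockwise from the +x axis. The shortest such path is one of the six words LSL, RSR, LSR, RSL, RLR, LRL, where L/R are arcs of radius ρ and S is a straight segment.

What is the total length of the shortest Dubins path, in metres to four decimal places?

11.0116 m

Let ψ = atan2(Δy, Δx) = atan2(0.01, -10.55) = 179.9457° be the start→goal bearing.
Normalize: d = |goal − start| / ρ = 10.550005/1.58 = 6.677218, α = (θ_start − ψ) mod 360° = 327.9543° = 5.723882 rad, β = (θ_goal − ψ) mod 360° = 66.5543° = 1.161592 rad.
Common terms: sin α = -0.530595, cos α = 0.847625, sin β = 0.917438, cos β = 0.397880, cos(α−β) = -0.149535, d² = 44.585243. Work in radians in the unit-radius frame; every candidate has L = ρ·(t + p + q).
LSL: p² = 2 + d² − 2cos(α−β) + 2d(sin α − sin β) = 27.546649; p = √p² = 5.248490; φ = atan2(cos β − cos α, d + sin α − sin β) = -0.085796 rad; t = (φ − α) mod 2π = 0.473507 rad, q = (β − φ) mod 2π = 1.247388 rad → L = 1.58·(0.473507 + 5.248490 + 1.247388) = 1.58·6.969385 = 11.011628 m
RSR: p² = 2 + d² − 2cos(α−β) + 2d(sin β − sin α) = 66.221978; p = √p² = 8.137689; φ = atan2(cos α − cos β, d − sin α + sin β) = 0.055295 rad; t = (α − φ) mod 2π = 5.668587 rad, q = (φ − β) mod 2π = 5.176889 rad → L = 1.58·(5.668587 + 8.137689 + 5.176889) = 1.58·18.983165 = 29.993400 m
LSR: p² = d² − 2 + 2cos(α−β) + 2d(sin α + sin β) = 47.452232; p = √p² = 6.888558; φ = atan2(−cos α − cos β, d + sin α + sin β) − atan2(−2, p) = 0.108046 rad; t = (φ − α) mod 2π = 0.667349 rad, q = (φ − β) mod 2π = 5.229639 rad → L = 1.58·(0.667349 + 6.888558 + 5.229639) = 1.58·12.785546 = 20.201163 m
RSL: p² = d² − 2 + 2cos(α−β) − 2d(sin α + sin β) = 37.120112; p = √p² = 6.092628; φ = atan2(cos α + cos β, d − sin α − sin β) − atan2(2, p) = -0.121709 rad; t = (α − φ) mod 2π = 5.845592 rad, q = (β − φ) mod 2π = 1.283301 rad → L = 1.58·(5.845592 + 6.092628 + 1.283301) = 1.58·13.221521 = 20.890003 m
RLR: c = (6 − d² + 2cos(α−β) + 2d(sin α − sin β))/8 = -7.277747, |c| > 1 → infeasible
LRL: c = (6 − d² + 2cos(α−β) − 2d(sin α − sin β))/8 = -2.443331, |c| > 1 → infeasible
Shortest: LSL with L = 11.011628 m ≈ 11.0116 m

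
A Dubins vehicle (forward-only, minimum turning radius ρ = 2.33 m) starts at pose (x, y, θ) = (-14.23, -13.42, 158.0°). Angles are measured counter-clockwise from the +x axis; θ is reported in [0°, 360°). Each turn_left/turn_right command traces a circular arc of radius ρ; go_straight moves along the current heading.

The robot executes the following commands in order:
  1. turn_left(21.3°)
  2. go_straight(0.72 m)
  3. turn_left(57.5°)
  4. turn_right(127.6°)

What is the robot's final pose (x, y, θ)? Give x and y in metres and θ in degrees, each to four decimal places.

(-21.9225, -13.7862, 109.2000°)

set_pose: (x, y, θ) = (-14.2300, -13.4200, 158.0000°), ρ = 2.33
turn_left(21.3°): centre at ρ to the left, rotate +21.3° → (-15.0744, -13.2505, 179.3000°)
go_straight(0.72): x += 0.72·cos θ, y += 0.72·sin θ → (-15.7943, -13.2417, 179.3000°)
turn_left(57.5°): centre at ρ to the left, rotate +57.5° → (-17.7724, -14.2957, 236.8000°)
turn_right(127.6°): centre at ρ to the right, rotate −127.6° → (-21.9225, -13.7862, 109.2000°)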